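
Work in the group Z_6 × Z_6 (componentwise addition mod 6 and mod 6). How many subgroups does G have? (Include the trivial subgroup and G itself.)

30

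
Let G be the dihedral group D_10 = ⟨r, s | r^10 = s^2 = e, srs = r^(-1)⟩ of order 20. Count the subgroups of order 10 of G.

|G| = 20 and 10 | 20, so subgroups of order 10 are possible by Lagrange.
The subgroups of order 10 are: {e, r, r^2, r^3, r^4, r^5, r^6, r^7, r^8, r^9}; {e, r^2, r^4, r^6, r^8, s, r^2s, r^4s, r^6s, r^8s}; {e, r^2, r^4, r^6, r^8, rs, r^3s, r^5s, r^7s, r^9s}.
So G has 3 subgroups of order 10.

3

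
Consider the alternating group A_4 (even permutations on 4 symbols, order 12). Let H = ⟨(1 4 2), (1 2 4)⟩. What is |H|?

3

|⟨(1 4 2)⟩| = 3 and |⟨(1 2 4)⟩| = 3, so |H| is a multiple of lcm(3, 3) = 3 and divides |G| = 12.
Closing under the operation: H = {e, (1 2 4), (1 4 2)}, so |H| = 3.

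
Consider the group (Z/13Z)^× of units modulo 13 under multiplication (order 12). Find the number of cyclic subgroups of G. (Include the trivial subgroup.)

Each element a generates a cyclic subgroup ⟨a⟩; distinct elements may generate the same one (a cyclic group of order d has φ(d) generators).
Cyclic subgroups by order — order 1: 1; order 2: 1; order 3: 1; order 4: 1; order 6: 1; order 12: 1.
Total: 6.

6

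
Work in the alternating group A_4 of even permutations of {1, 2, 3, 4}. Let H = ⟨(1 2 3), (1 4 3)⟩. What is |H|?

12

|⟨(1 2 3)⟩| = 3 and |⟨(1 4 3)⟩| = 3, so |H| is a multiple of lcm(3, 3) = 3 and divides |G| = 12.
Closing {(1 2 3), (1 4 3)} under the group operation gives all of G, so |H| = 12.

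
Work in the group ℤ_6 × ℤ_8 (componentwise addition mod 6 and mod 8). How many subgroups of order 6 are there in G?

|G| = 48 and 6 | 48, so subgroups of order 6 are possible by Lagrange.
The subgroups of order 6 are: {(0,0), (0,4), (2,0), (2,4), (4,0), (4,4)}; {(0,0), (1,0), (2,0), (3,0), (4,0), (5,0)}; {(0,0), (1,4), (2,0), (3,4), (4,0), (5,4)}.
So G has 3 subgroups of order 6.

3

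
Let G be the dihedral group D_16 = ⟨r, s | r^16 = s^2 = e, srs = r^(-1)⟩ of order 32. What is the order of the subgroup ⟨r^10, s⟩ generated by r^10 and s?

|⟨r^10⟩| = 8 and |⟨s⟩| = 2, so |H| is a multiple of lcm(8, 2) = 8 and divides |G| = 32.
Closing under the operation: H = {e, r^2, r^4, r^6, r^8, r^10, r^12, r^14, s, r^2s, r^4s, r^6s, r^8s, r^10s, r^12s, r^14s}, so |H| = 16.

16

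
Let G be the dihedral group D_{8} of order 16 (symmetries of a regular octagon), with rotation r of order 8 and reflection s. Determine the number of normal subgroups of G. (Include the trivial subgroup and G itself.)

G has 19 subgroups. Checking conjugation-invariance by order — order 1: 1/1 normal; order 2: 1/9 normal; order 4: 1/5 normal; order 8: 3/3 normal; order 16: 1/1 normal.
Total normal subgroups: 7.

7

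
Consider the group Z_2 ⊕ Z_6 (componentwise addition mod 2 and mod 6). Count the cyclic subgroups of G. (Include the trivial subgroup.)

8

Each element a generates a cyclic subgroup ⟨a⟩; distinct elements may generate the same one (a cyclic group of order d has φ(d) generators).
Cyclic subgroups by order — order 1: 1; order 2: 3; order 3: 1; order 6: 3.
Total: 8.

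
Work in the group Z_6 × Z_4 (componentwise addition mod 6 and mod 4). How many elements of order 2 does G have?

An element (a,b) has order lcm(ord(a), ord(b)); count pairs with lcm equal to 2.
Enumerating gives 3 such elements.

3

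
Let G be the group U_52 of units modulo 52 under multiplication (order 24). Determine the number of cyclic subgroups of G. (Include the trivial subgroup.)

Group the elements of G by the cyclic subgroup they generate; each cyclic subgroup of order d accounts for φ(d) elements.
Cyclic subgroups by order — order 1: 1; order 2: 3; order 3: 1; order 4: 2; order 6: 3; order 12: 2.
Total: 12.

12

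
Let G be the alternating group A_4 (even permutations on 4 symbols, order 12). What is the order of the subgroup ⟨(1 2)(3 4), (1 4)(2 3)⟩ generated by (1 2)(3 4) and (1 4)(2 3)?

|⟨(1 2)(3 4)⟩| = 2 and |⟨(1 4)(2 3)⟩| = 2, so |H| is a multiple of lcm(2, 2) = 2 and divides |G| = 12.
Closing under the operation: H = {e, (1 2)(3 4), (1 3)(2 4), (1 4)(2 3)}, so |H| = 4.

4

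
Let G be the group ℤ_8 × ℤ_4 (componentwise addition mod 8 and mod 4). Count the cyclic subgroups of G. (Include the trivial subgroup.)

Group the elements of G by the cyclic subgroup they generate; each cyclic subgroup of order d accounts for φ(d) elements.
Cyclic subgroups by order — order 1: 1; order 2: 3; order 4: 6; order 8: 4.
Total: 14.

14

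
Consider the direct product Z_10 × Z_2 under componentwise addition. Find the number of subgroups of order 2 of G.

3

|G| = 20 and 2 | 20, so subgroups of order 2 are possible by Lagrange.
The subgroups of order 2 are: {(0,0), (0,1)}; {(0,0), (5,0)}; {(0,0), (5,1)}.
So G has 3 subgroups of order 2.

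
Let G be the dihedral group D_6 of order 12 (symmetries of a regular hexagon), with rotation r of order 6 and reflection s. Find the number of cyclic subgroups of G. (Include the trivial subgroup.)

Group the elements of G by the cyclic subgroup they generate; each cyclic subgroup of order d accounts for φ(d) elements.
Cyclic subgroups by order — order 1: 1; order 2: 7; order 3: 1; order 6: 1.
Total: 10.

10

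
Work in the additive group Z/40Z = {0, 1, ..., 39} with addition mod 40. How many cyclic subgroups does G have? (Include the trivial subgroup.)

Group the elements of G by the cyclic subgroup they generate; each cyclic subgroup of order d accounts for φ(d) elements.
Cyclic subgroups by order — order 1: 1; order 2: 1; order 4: 1; order 5: 1; order 8: 1; order 10: 1; order 20: 1; order 40: 1.
Total: 8.

8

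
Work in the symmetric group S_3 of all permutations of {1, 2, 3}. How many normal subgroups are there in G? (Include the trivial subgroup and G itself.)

3

G has 6 subgroups. Checking conjugation-invariance by order — order 1: 1/1 normal; order 2: 0/3 normal; order 3: 1/1 normal; order 6: 1/1 normal.
Total normal subgroups: 3.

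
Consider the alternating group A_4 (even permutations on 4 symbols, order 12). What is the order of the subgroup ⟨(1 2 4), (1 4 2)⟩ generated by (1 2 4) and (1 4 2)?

3

|⟨(1 2 4)⟩| = 3 and |⟨(1 4 2)⟩| = 3, so |H| is a multiple of lcm(3, 3) = 3 and divides |G| = 12.
Closing under the operation: H = {e, (1 2 4), (1 4 2)}, so |H| = 3.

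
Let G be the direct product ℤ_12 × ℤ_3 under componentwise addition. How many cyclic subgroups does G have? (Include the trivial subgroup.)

15

A cyclic subgroup of order d is generated by each of its φ(d) elements of order d, so the cyclic subgroups of order d number (#elements of order d)/φ(d).
Cyclic subgroups by order — order 1: 1; order 2: 1; order 3: 4; order 4: 1; order 6: 4; order 12: 4.
Total: 15.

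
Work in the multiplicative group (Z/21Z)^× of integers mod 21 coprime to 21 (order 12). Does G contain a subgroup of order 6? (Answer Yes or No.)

Yes

6 | 12. A subgroup of order 6 is {1, 4, 10, 13, 16, 19}.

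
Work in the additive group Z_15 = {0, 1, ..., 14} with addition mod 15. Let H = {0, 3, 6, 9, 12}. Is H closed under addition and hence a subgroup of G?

Yes

|H| = 5 divides |G| = 15, consistent with Lagrange.
H contains the identity, every element's inverse is in H, and H is closed under +: it is a subgroup.
In fact H = ⟨3⟩.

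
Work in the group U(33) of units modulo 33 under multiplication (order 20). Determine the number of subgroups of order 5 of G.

1

|G| = 20 and 5 | 20, so subgroups of order 5 are possible by Lagrange.
The subgroups of order 5 are: {1, 4, 16, 25, 31}.
So G has 1 subgroup of order 5.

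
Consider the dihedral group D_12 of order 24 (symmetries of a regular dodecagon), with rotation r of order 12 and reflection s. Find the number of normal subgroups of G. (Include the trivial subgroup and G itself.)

G has 34 subgroups. Checking conjugation-invariance by order — order 1: 1/1 normal; order 2: 1/13 normal; order 3: 1/1 normal; order 4: 1/7 normal; order 6: 1/5 normal; order 8: 0/3 normal; order 12: 3/3 normal; order 24: 1/1 normal.
Total normal subgroups: 9.

9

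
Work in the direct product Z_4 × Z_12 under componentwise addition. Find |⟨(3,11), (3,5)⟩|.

24

|⟨(3,11)⟩| = 12 and |⟨(3,5)⟩| = 12, so |H| is a multiple of lcm(12, 12) = 12 and divides |G| = 48.
Closing under the operation: H = {(0,0), (0,2), (0,4), (0,6), (0,8), (0,10), (1,1), (1,3), (1,5), (1,7), (1,9), (1,11), (2,0), (2,2), (2,4), (2,6), (2,8), (2,10), (3,1), (3,3), (3,5), (3,7), (3,9), (3,11)}, so |H| = 24.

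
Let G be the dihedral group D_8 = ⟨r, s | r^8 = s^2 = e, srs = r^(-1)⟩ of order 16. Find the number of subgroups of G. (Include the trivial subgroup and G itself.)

19

|G| = 16, so by Lagrange every subgroup order divides 16. Divisors: 1, 2, 4, 8, 16.
Subgroups by order — order 1: 1; order 2: 9; order 4: 5; order 8: 3; order 16: 1.
Total: 1 + 9 + 5 + 3 + 1 = 19.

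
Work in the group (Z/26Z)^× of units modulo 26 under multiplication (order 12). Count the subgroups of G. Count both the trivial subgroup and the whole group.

|G| = 12, so by Lagrange every subgroup order divides 12. Divisors: 1, 2, 3, 4, 6, 12.
Subgroups by order — order 1: 1; order 2: 1; order 3: 1; order 4: 1; order 6: 1; order 12: 1.
Total: 1 + 1 + 1 + 1 + 1 + 1 = 6.

6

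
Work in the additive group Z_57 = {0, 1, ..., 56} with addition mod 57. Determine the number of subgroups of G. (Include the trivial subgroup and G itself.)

Subgroups of the cyclic group Z_57 correspond bijectively to divisors of 57.
Divisors of 57: 1, 3, 19, 57.
So Z_57 has 4 subgroups.

4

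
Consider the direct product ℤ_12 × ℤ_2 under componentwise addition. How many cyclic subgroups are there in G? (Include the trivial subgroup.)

12

Each element a generates a cyclic subgroup ⟨a⟩; distinct elements may generate the same one (a cyclic group of order d has φ(d) generators).
Cyclic subgroups by order — order 1: 1; order 2: 3; order 3: 1; order 4: 2; order 6: 3; order 12: 2.
Total: 12.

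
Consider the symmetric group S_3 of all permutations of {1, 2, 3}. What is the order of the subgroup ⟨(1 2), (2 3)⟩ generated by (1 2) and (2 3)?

|⟨(1 2)⟩| = 2 and |⟨(2 3)⟩| = 2, so |H| is a multiple of lcm(2, 2) = 2 and divides |G| = 6.
Closing {(1 2), (2 3)} under the group operation gives all of G, so |H| = 6.

6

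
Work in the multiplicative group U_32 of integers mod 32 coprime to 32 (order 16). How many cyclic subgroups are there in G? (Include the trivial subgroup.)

8

Each element a generates a cyclic subgroup ⟨a⟩; distinct elements may generate the same one (a cyclic group of order d has φ(d) generators).
Cyclic subgroups by order — order 1: 1; order 2: 3; order 4: 2; order 8: 2.
Total: 8.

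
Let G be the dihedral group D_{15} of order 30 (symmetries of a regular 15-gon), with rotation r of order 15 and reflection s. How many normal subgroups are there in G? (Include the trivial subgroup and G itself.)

5

G has 28 subgroups. Checking conjugation-invariance by order — order 1: 1/1 normal; order 2: 0/15 normal; order 3: 1/1 normal; order 5: 1/1 normal; order 6: 0/5 normal; order 10: 0/3 normal; order 15: 1/1 normal; order 30: 1/1 normal.
Total normal subgroups: 5.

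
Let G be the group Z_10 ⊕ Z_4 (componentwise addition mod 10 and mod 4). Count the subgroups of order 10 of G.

|G| = 40 and 10 | 40, so subgroups of order 10 are possible by Lagrange.
The subgroups of order 10 are: {(0,0), (0,2), (2,0), (2,2), (4,0), (4,2), (6,0), (6,2), (8,0), (8,2)}; {(0,0), (1,0), (2,0), (3,0), (4,0), (5,0), (6,0), (7,0), (8,0), (9,0)}; {(0,0), (1,2), (2,0), (3,2), (4,0), (5,2), (6,0), (7,2), (8,0), (9,2)}.
So G has 3 subgroups of order 10.

3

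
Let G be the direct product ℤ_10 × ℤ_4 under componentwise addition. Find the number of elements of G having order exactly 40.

0

An element (a,b) has order lcm(ord(a), ord(b)); count pairs with lcm equal to 40.
Enumerating gives 0 such elements.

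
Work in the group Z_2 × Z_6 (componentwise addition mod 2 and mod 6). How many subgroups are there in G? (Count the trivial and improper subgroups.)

10

|G| = 12, so by Lagrange every subgroup order divides 12. Divisors: 1, 2, 3, 4, 6, 12.
Subgroups by order — order 1: 1; order 2: 3; order 3: 1; order 4: 1; order 6: 3; order 12: 1.
Total: 1 + 3 + 1 + 1 + 3 + 1 = 10.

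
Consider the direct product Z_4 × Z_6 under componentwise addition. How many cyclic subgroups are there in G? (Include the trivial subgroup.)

12

Each element a generates a cyclic subgroup ⟨a⟩; distinct elements may generate the same one (a cyclic group of order d has φ(d) generators).
Cyclic subgroups by order — order 1: 1; order 2: 3; order 3: 1; order 4: 2; order 6: 3; order 12: 2.
Total: 12.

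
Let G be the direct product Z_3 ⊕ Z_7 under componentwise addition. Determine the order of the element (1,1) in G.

The order of (1,1) in Z_3 × Z_7 is lcm(ord(1) in Z_3, ord(1) in Z_7).
ord(1) = 3 and ord(1) = 7, so |⟨(1,1)⟩| = lcm(3, 7) = 21.

21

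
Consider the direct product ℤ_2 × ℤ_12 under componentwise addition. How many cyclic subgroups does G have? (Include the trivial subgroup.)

12

Each element a generates a cyclic subgroup ⟨a⟩; distinct elements may generate the same one (a cyclic group of order d has φ(d) generators).
Cyclic subgroups by order — order 1: 1; order 2: 3; order 3: 1; order 4: 2; order 6: 3; order 12: 2.
Total: 12.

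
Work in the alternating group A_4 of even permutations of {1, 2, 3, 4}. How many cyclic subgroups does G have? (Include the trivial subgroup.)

8

Each element a generates a cyclic subgroup ⟨a⟩; distinct elements may generate the same one (a cyclic group of order d has φ(d) generators).
Cyclic subgroups by order — order 1: 1; order 2: 3; order 3: 4.
Total: 8.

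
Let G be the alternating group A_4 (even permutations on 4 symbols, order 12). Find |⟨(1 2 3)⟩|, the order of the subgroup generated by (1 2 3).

Computing powers of (1 2 3): the smallest k with ((1 2 3))^k = e is k = 3.

3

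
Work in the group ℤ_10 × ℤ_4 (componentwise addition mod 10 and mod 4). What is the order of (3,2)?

The order of (3,2) in Z_10 × Z_4 is lcm(ord(3) in Z_10, ord(2) in Z_4).
ord(3) = 10 and ord(2) = 2, so |⟨(3,2)⟩| = lcm(10, 2) = 10.

10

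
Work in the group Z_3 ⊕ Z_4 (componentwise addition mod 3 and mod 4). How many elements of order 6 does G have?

An element (a,b) has order lcm(ord(a), ord(b)); count pairs with lcm equal to 6.
Enumerating gives 2 such elements.

2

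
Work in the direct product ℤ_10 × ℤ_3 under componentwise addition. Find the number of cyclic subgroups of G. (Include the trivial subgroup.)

Each element a generates a cyclic subgroup ⟨a⟩; distinct elements may generate the same one (a cyclic group of order d has φ(d) generators).
Cyclic subgroups by order — order 1: 1; order 2: 1; order 3: 1; order 5: 1; order 6: 1; order 10: 1; order 15: 1; order 30: 1.
Total: 8.

8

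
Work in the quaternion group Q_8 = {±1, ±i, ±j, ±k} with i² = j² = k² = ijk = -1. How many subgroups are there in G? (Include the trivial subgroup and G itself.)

6

|G| = 8, so by Lagrange every subgroup order divides 8. Divisors: 1, 2, 4, 8.
Subgroups by order — order 1: 1; order 2: 1; order 4: 3; order 8: 1.
Total: 1 + 1 + 3 + 1 = 6.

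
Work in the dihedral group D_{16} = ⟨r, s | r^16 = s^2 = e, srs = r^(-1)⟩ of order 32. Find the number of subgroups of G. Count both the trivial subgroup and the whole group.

|G| = 32, so by Lagrange every subgroup order divides 32. Divisors: 1, 2, 4, 8, 16, 32.
Subgroups by order — order 1: 1; order 2: 17; order 4: 9; order 8: 5; order 16: 3; order 32: 1.
Total: 1 + 17 + 9 + 5 + 3 + 1 = 36.

36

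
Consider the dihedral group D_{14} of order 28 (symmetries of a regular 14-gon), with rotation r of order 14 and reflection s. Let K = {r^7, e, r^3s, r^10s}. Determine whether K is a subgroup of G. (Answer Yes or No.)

|K| = 4 divides |G| = 28, consistent with Lagrange.
K contains the identity, every element's inverse is in K, and K is closed under ·: it is a subgroup.

Yes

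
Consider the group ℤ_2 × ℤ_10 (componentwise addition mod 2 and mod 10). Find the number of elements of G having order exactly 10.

An element (a,b) has order lcm(ord(a), ord(b)); count pairs with lcm equal to 10.
Enumerating gives 12 such elements.

12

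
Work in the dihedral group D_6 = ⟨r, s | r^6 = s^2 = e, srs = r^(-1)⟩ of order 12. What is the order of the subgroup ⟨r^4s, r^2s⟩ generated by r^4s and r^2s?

|⟨r^4s⟩| = 2 and |⟨r^2s⟩| = 2, so |H| is a multiple of lcm(2, 2) = 2 and divides |G| = 12.
Closing under the operation: H = {e, r^2, r^4, s, r^2s, r^4s}, so |H| = 6.

6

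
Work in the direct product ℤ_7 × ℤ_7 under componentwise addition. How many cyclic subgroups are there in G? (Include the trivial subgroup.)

Group the elements of G by the cyclic subgroup they generate; each cyclic subgroup of order d accounts for φ(d) elements.
Cyclic subgroups by order — order 1: 1; order 7: 8.
Total: 9.

9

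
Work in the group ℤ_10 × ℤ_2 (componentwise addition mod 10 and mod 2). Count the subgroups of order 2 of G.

3

|G| = 20 and 2 | 20, so subgroups of order 2 are possible by Lagrange.
The subgroups of order 2 are: {(0,0), (0,1)}; {(0,0), (5,0)}; {(0,0), (5,1)}.
So G has 3 subgroups of order 2.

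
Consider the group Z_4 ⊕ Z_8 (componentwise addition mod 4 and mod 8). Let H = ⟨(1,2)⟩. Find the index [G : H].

|⟨(1,2)⟩| = 4 and |G| = 32.
By Lagrange, [G : H] = |G|/|H| = 32/4 = 8.

8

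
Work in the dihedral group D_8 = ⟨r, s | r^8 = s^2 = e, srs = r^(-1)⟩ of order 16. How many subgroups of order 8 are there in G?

|G| = 16 and 8 | 16, so subgroups of order 8 are possible by Lagrange.
The subgroups of order 8 are: {e, r, r^2, r^3, r^4, r^5, r^6, r^7}; {e, r^2, r^4, r^6, s, r^2s, r^4s, r^6s}; {e, r^2, r^4, r^6, rs, r^3s, r^5s, r^7s}.
So G has 3 subgroups of order 8.

3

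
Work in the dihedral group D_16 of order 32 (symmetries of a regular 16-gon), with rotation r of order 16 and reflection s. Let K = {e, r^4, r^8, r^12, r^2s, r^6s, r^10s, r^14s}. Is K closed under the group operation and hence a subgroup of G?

Yes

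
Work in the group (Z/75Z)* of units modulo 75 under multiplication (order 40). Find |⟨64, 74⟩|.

|⟨64⟩| = 10 and |⟨74⟩| = 2, so |H| is a multiple of lcm(10, 2) = 10 and divides |G| = 40.
Closing under the operation: H = {1, 4, 11, 14, 16, 19, 26, 29, 31, 34, 41, 44, 46, 49, 56, 59, 61, 64, 71, 74}, so |H| = 20.

20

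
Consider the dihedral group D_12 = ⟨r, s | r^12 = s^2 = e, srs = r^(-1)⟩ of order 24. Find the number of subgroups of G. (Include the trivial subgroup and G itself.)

|G| = 24, so by Lagrange every subgroup order divides 24. Divisors: 1, 2, 3, 4, 6, 8, 12, 24.
Subgroups by order — order 1: 1; order 2: 13; order 3: 1; order 4: 7; order 6: 5; order 8: 3; order 12: 3; order 24: 1.
Total: 1 + 13 + 1 + 7 + 5 + 3 + 3 + 1 = 34.

34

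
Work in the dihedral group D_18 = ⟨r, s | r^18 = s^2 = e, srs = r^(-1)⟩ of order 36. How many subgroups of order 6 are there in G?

|G| = 36 and 6 | 36, so subgroups of order 6 are possible by Lagrange.
The subgroups of order 6 are: {e, r^6, r^12, r^4s, r^10s, r^16s}; {e, r^6, r^12, r^5s, r^11s, r^17s}; {e, r^6, r^12, s, r^6s, r^12s}; {e, r^6, r^12, rs, r^7s, r^13s}; … (7 in all).
So G has 7 subgroups of order 6.

7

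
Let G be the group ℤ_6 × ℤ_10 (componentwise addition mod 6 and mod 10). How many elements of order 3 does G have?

An element (a,b) has order lcm(ord(a), ord(b)); count pairs with lcm equal to 3.
Enumerating gives 2 such elements.

2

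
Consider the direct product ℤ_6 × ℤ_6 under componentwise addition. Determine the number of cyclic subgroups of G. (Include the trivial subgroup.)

20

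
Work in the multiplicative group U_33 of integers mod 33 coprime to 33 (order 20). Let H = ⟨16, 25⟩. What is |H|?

|⟨16⟩| = 5 and |⟨25⟩| = 5, so |H| is a multiple of lcm(5, 5) = 5 and divides |G| = 20.
Closing under the operation: H = {1, 4, 16, 25, 31}, so |H| = 5.

5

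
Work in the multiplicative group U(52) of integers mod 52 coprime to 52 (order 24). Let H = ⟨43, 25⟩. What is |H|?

|⟨43⟩| = 6 and |⟨25⟩| = 2, so |H| is a multiple of lcm(6, 2) = 6 and divides |G| = 24.
Closing under the operation: H = {1, 3, 9, 17, 23, 25, 27, 29, 35, 43, 49, 51}, so |H| = 12.

12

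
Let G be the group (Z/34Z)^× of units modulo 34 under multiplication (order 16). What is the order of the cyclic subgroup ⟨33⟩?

2

Compute successive powers of 33 mod 34: 33, 1; 33^2 ≡ 1 (mod 34).
So |⟨33⟩| = 2.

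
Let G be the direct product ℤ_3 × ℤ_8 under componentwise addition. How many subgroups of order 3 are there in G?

|G| = 24 and 3 | 24, so subgroups of order 3 are possible by Lagrange.
The subgroups of order 3 are: {(0,0), (1,0), (2,0)}.
So G has 1 subgroup of order 3.

1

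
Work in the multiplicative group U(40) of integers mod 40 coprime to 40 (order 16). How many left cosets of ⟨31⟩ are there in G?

|⟨31⟩| = 2 and |G| = 16.
By Lagrange, [G : H] = |G|/|H| = 16/2 = 8.

8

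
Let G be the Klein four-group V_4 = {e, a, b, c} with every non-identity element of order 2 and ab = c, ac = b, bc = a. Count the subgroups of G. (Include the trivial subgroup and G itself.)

|G| = 4, so by Lagrange every subgroup order divides 4. Divisors: 1, 2, 4.
Subgroups by order — order 1: 1; order 2: 3; order 4: 1.
Total: 1 + 3 + 1 = 5.

5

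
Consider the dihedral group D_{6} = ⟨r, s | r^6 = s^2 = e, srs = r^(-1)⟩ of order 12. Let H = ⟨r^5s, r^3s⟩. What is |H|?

|⟨r^5s⟩| = 2 and |⟨r^3s⟩| = 2, so |H| is a multiple of lcm(2, 2) = 2 and divides |G| = 12.
Closing under the operation: H = {e, r^2, r^4, rs, r^3s, r^5s}, so |H| = 6.

6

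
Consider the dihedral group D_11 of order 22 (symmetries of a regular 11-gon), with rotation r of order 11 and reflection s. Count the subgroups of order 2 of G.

|G| = 22 and 2 | 22, so subgroups of order 2 are possible by Lagrange.
The subgroups of order 2 are: {e, r^10s}; {e, r^2s}; {e, r^3s}; {e, r^4s}; … (11 in all).
So G has 11 subgroups of order 2.

11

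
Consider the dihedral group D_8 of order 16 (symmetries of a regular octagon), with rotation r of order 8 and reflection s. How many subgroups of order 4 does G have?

5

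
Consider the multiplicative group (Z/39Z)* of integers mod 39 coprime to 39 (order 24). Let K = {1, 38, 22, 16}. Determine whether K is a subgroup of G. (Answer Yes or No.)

Closure fails: 16 · 38 = 23 ∉ K. So K is not a subgroup.

No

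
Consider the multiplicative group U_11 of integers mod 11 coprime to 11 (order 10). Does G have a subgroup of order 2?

2 | 10. A subgroup of order 2 is {1, 10}.

Yes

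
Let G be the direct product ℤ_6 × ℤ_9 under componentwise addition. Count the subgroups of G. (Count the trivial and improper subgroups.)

20

|G| = 54, so by Lagrange every subgroup order divides 54. Divisors: 1, 2, 3, 6, 9, 18, 27, 54.
Subgroups by order — order 1: 1; order 2: 1; order 3: 4; order 6: 4; order 9: 4; order 18: 4; order 27: 1; order 54: 1.
Total: 1 + 1 + 4 + 4 + 4 + 4 + 1 + 1 = 20.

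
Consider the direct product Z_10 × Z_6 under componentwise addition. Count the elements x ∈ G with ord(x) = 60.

An element (a,b) has order lcm(ord(a), ord(b)); count pairs with lcm equal to 60.
Enumerating gives 0 such elements.

0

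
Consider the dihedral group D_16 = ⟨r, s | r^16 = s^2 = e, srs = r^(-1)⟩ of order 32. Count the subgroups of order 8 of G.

5

|G| = 32 and 8 | 32, so subgroups of order 8 are possible by Lagrange.
The subgroups of order 8 are: {e, r^2, r^4, r^6, r^8, r^10, r^12, r^14}; {e, r^4, r^8, r^12, r^2s, r^6s, r^10s, r^14s}; {e, r^4, r^8, r^12, r^3s, r^7s, r^11s, r^15s}; {e, r^4, r^8, r^12, s, r^4s, r^8s, r^12s}; … (5 in all).
So G has 5 subgroups of order 8.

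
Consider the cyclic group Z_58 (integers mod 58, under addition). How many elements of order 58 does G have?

In a cyclic group of order 58, the number of elements of order d (for d | 58) is φ(d).
φ(58) = 28.

28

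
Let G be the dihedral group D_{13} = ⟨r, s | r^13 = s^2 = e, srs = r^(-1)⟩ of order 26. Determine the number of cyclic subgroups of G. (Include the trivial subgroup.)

15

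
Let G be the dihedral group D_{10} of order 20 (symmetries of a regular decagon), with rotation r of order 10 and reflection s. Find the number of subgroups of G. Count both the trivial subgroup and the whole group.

|G| = 20, so by Lagrange every subgroup order divides 20. Divisors: 1, 2, 4, 5, 10, 20.
Subgroups by order — order 1: 1; order 2: 11; order 4: 5; order 5: 1; order 10: 3; order 20: 1.
Total: 1 + 11 + 5 + 1 + 3 + 1 = 22.

22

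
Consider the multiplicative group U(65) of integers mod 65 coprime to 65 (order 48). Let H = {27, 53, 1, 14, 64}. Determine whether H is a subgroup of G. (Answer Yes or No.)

No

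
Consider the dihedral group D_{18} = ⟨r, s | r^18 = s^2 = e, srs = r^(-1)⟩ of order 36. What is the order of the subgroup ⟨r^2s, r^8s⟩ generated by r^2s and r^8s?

|⟨r^2s⟩| = 2 and |⟨r^8s⟩| = 2, so |H| is a multiple of lcm(2, 2) = 2 and divides |G| = 36.
Closing under the operation: H = {e, r^6, r^12, r^2s, r^8s, r^14s}, so |H| = 6.

6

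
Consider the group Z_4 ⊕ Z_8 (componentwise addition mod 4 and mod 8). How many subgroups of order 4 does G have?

|G| = 32 and 4 | 32, so subgroups of order 4 are possible by Lagrange.
The subgroups of order 4 are: {(0,0), (0,2), (0,4), (0,6)}; {(0,0), (0,4), (2,0), (2,4)}; {(0,0), (0,4), (2,2), (2,6)}; {(0,0), (1,0), (2,0), (3,0)}; … (7 in all).
So G has 7 subgroups of order 4.

7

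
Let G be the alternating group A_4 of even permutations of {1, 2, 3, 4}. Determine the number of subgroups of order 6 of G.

|G| = 12 and 6 | 12, so subgroups of order 6 are possible by Lagrange.
Checking all subgroups of G, none has order 6.
So G has 0 subgroups of order 6.

0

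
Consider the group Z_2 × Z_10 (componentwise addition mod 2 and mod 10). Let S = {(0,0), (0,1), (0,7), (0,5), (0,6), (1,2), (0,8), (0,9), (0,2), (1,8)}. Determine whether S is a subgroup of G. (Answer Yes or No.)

No

(0,7) ∈ S but its inverse (0,3) ∉ S, so S is not a subgroup.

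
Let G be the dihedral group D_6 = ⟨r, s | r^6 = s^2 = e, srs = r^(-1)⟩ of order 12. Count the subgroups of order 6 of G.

3

|G| = 12 and 6 | 12, so subgroups of order 6 are possible by Lagrange.
The subgroups of order 6 are: {e, r, r^2, r^3, r^4, r^5}; {e, r^2, r^4, s, r^2s, r^4s}; {e, r^2, r^4, rs, r^3s, r^5s}.
So G has 3 subgroups of order 6.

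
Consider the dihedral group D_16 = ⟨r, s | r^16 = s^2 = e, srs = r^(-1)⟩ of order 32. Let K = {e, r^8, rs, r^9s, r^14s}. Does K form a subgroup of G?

|K| = 5 does not divide |G| = 32, so by Lagrange K is not a subgroup.

No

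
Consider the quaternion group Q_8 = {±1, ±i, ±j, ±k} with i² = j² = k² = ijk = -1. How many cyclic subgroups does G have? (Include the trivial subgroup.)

A cyclic subgroup of order d is generated by each of its φ(d) elements of order d, so the cyclic subgroups of order d number (#elements of order d)/φ(d).
Cyclic subgroups by order — order 1: 1; order 2: 1; order 4: 3.
Total: 5.

5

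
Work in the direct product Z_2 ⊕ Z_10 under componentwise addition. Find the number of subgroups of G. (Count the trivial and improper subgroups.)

|G| = 20, so by Lagrange every subgroup order divides 20. Divisors: 1, 2, 4, 5, 10, 20.
Subgroups by order — order 1: 1; order 2: 3; order 4: 1; order 5: 1; order 10: 3; order 20: 1.
Total: 1 + 3 + 1 + 1 + 3 + 1 = 10.

10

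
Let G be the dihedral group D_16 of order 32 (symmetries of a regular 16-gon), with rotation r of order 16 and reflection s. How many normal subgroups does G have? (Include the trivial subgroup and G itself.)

8

G has 36 subgroups. Checking conjugation-invariance by order — order 1: 1/1 normal; order 2: 1/17 normal; order 4: 1/9 normal; order 8: 1/5 normal; order 16: 3/3 normal; order 32: 1/1 normal.
Total normal subgroups: 8.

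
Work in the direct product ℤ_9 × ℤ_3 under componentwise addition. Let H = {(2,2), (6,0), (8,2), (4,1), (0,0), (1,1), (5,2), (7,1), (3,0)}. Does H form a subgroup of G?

Yes

|H| = 9 divides |G| = 27, consistent with Lagrange.
H contains the identity, every element's inverse is in H, and H is closed under +: it is a subgroup.
In fact H = ⟨(7,1)⟩.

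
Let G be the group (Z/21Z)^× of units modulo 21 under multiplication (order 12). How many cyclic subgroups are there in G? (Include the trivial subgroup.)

Each element a generates a cyclic subgroup ⟨a⟩; distinct elements may generate the same one (a cyclic group of order d has φ(d) generators).
Cyclic subgroups by order — order 1: 1; order 2: 3; order 3: 1; order 6: 3.
Total: 8.

8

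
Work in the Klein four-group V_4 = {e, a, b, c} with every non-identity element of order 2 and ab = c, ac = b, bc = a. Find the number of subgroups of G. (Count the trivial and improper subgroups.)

|G| = 4, so by Lagrange every subgroup order divides 4. Divisors: 1, 2, 4.
Subgroups by order — order 1: 1; order 2: 3; order 4: 1.
Total: 1 + 3 + 1 = 5.

5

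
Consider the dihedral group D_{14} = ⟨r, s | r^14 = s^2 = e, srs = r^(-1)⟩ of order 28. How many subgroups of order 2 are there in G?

|G| = 28 and 2 | 28, so subgroups of order 2 are possible by Lagrange.
The subgroups of order 2 are: {e, r^10s}; {e, r^11s}; {e, r^12s}; {e, r^13s}; … (15 in all).
So G has 15 subgroups of order 2.

15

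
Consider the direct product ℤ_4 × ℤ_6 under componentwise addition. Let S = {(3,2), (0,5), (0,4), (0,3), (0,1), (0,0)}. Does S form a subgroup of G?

No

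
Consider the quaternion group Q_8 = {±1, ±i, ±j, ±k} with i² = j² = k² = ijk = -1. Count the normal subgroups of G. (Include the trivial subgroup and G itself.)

G has 6 subgroups. Checking conjugation-invariance by order — order 1: 1/1 normal; order 2: 1/1 normal; order 4: 3/3 normal; order 8: 1/1 normal.
Total normal subgroups: 6.

6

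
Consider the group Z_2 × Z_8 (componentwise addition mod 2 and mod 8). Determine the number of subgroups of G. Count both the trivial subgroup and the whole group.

11

|G| = 16, so by Lagrange every subgroup order divides 16. Divisors: 1, 2, 4, 8, 16.
Subgroups by order — order 1: 1; order 2: 3; order 4: 3; order 8: 3; order 16: 1.
Total: 1 + 3 + 3 + 3 + 1 = 11.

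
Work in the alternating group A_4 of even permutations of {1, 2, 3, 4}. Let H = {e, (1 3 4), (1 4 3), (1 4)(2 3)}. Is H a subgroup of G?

No

Closure fails: (1 4 3) ∘ (1 4)(2 3) = (1 3 2) ∉ H. So H is not a subgroup.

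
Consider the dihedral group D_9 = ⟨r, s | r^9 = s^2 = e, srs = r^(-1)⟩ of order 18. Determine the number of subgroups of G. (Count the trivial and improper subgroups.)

16

|G| = 18, so by Lagrange every subgroup order divides 18. Divisors: 1, 2, 3, 6, 9, 18.
Subgroups by order — order 1: 1; order 2: 9; order 3: 1; order 6: 3; order 9: 1; order 18: 1.
Total: 1 + 9 + 1 + 3 + 1 + 1 = 16.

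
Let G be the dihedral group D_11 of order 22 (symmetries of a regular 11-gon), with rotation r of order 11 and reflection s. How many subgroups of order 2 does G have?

11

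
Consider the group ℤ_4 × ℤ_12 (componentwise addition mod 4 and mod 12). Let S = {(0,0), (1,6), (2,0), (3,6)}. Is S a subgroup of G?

Yes

|S| = 4 divides |G| = 48, consistent with Lagrange.
S contains the identity, every element's inverse is in S, and S is closed under +: it is a subgroup.
In fact S = ⟨(1,6)⟩.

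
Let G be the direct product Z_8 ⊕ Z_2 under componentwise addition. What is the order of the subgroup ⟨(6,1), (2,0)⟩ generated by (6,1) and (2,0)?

8

|⟨(6,1)⟩| = 4 and |⟨(2,0)⟩| = 4, so |H| is a multiple of lcm(4, 4) = 4 and divides |G| = 16.
Closing under the operation: H = {(0,0), (0,1), (2,0), (2,1), (4,0), (4,1), (6,0), (6,1)}, so |H| = 8.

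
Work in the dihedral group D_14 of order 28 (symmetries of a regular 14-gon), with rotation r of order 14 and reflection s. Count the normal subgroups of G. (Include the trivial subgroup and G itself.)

G has 28 subgroups. Checking conjugation-invariance by order — order 1: 1/1 normal; order 2: 1/15 normal; order 4: 0/7 normal; order 7: 1/1 normal; order 14: 3/3 normal; order 28: 1/1 normal.
Total normal subgroups: 7.

7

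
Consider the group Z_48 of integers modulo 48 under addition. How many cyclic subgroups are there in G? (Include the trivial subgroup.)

10

Group the elements of G by the cyclic subgroup they generate; each cyclic subgroup of order d accounts for φ(d) elements.
Cyclic subgroups by order — order 1: 1; order 2: 1; order 3: 1; order 4: 1; order 6: 1; order 8: 1; order 12: 1; order 16: 1; order 24: 1; order 48: 1.
Total: 10.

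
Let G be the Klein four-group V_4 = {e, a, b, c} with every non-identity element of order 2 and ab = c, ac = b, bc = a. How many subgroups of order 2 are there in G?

|G| = 4 and 2 | 4, so subgroups of order 2 are possible by Lagrange.
The subgroups of order 2 are: {e, a}; {e, b}; {e, c}.
So G has 3 subgroups of order 2.

3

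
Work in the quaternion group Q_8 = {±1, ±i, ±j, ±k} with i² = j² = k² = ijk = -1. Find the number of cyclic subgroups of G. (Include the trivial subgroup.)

Group the elements of G by the cyclic subgroup they generate; each cyclic subgroup of order d accounts for φ(d) elements.
Cyclic subgroups by order — order 1: 1; order 2: 1; order 4: 3.
Total: 5.

5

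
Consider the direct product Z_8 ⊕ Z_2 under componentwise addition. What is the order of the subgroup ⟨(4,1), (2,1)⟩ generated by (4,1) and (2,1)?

|⟨(4,1)⟩| = 2 and |⟨(2,1)⟩| = 4, so |H| is a multiple of lcm(2, 4) = 4 and divides |G| = 16.
Closing under the operation: H = {(0,0), (0,1), (2,0), (2,1), (4,0), (4,1), (6,0), (6,1)}, so |H| = 8.

8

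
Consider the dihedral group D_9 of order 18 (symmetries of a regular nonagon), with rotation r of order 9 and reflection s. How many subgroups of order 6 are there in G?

|G| = 18 and 6 | 18, so subgroups of order 6 are possible by Lagrange.
The subgroups of order 6 are: {e, r^3, r^6, r^2s, r^5s, r^8s}; {e, r^3, r^6, s, r^3s, r^6s}; {e, r^3, r^6, rs, r^4s, r^7s}.
So G has 3 subgroups of order 6.

3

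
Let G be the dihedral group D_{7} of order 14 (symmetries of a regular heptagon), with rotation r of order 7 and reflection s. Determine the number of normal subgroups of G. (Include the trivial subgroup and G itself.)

G has 10 subgroups. Checking conjugation-invariance by order — order 1: 1/1 normal; order 2: 0/7 normal; order 7: 1/1 normal; order 14: 1/1 normal.
Total normal subgroups: 3.

3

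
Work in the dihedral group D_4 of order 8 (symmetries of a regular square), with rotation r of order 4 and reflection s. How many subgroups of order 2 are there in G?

|G| = 8 and 2 | 8, so subgroups of order 2 are possible by Lagrange.
The subgroups of order 2 are: {e, r^2}; {e, r^2s}; {e, r^3s}; {e, rs}; … (5 in all).
So G has 5 subgroups of order 2.

5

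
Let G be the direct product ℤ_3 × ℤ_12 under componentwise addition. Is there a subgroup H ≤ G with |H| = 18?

18 | 36. A subgroup of order 18 is {(0,0), (0,2), (0,4), (0,6), (0,8), (0,10), (1,0), (1,2), (1,4), (1,6), (1,8), (1,10), (2,0), (2,2), (2,4), (2,6), (2,8), (2,10)}.

Yes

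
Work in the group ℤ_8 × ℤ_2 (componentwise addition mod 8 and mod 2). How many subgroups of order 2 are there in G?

3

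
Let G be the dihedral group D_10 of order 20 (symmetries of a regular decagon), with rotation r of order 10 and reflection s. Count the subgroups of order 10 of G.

3

|G| = 20 and 10 | 20, so subgroups of order 10 are possible by Lagrange.
The subgroups of order 10 are: {e, r, r^2, r^3, r^4, r^5, r^6, r^7, r^8, r^9}; {e, r^2, r^4, r^6, r^8, s, r^2s, r^4s, r^6s, r^8s}; {e, r^2, r^4, r^6, r^8, rs, r^3s, r^5s, r^7s, r^9s}.
So G has 3 subgroups of order 10.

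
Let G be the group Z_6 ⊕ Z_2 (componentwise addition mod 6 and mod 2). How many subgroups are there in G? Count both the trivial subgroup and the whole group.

10

|G| = 12, so by Lagrange every subgroup order divides 12. Divisors: 1, 2, 3, 4, 6, 12.
Subgroups by order — order 1: 1; order 2: 3; order 3: 1; order 4: 1; order 6: 3; order 12: 1.
Total: 1 + 3 + 1 + 1 + 3 + 1 = 10.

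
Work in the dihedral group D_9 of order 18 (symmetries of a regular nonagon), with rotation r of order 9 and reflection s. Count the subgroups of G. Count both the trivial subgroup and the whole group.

16

|G| = 18, so by Lagrange every subgroup order divides 18. Divisors: 1, 2, 3, 6, 9, 18.
Subgroups by order — order 1: 1; order 2: 9; order 3: 1; order 6: 3; order 9: 1; order 18: 1.
Total: 1 + 9 + 1 + 3 + 1 + 1 = 16.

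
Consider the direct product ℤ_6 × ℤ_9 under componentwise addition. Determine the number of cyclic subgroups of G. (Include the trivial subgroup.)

16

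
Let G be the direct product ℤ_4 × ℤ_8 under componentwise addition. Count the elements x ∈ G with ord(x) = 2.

An element (a,b) has order lcm(ord(a), ord(b)); count pairs with lcm equal to 2.
Enumerating gives 3 such elements.

3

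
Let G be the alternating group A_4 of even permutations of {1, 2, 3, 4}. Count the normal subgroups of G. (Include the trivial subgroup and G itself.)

G has 10 subgroups. Checking conjugation-invariance by order — order 1: 1/1 normal; order 2: 0/3 normal; order 3: 0/4 normal; order 4: 1/1 normal; order 12: 1/1 normal.
Total normal subgroups: 3.

3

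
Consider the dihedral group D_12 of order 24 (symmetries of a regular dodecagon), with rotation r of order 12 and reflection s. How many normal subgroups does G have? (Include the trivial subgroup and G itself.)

9

G has 34 subgroups. Checking conjugation-invariance by order — order 1: 1/1 normal; order 2: 1/13 normal; order 3: 1/1 normal; order 4: 1/7 normal; order 6: 1/5 normal; order 8: 0/3 normal; order 12: 3/3 normal; order 24: 1/1 normal.
Total normal subgroups: 9.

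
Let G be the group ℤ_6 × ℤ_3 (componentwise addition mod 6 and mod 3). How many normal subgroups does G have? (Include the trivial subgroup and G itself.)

12

G is abelian, so every subgroup is normal.
G has 12 subgroups in total, hence 12 normal subgroups.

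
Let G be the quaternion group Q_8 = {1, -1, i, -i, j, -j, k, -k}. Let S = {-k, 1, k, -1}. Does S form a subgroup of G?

|S| = 4 divides |G| = 8, consistent with Lagrange.
S contains the identity, every element's inverse is in S, and S is closed under ·: it is a subgroup.
In fact S = ⟨-k⟩.

Yes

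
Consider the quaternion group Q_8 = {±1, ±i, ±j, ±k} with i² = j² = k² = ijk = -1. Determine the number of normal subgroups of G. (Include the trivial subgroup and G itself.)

6

G has 6 subgroups. Checking conjugation-invariance by order — order 1: 1/1 normal; order 2: 1/1 normal; order 4: 3/3 normal; order 8: 1/1 normal.
Total normal subgroups: 6.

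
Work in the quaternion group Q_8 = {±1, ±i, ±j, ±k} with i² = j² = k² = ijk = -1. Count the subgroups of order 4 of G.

|G| = 8 and 4 | 8, so subgroups of order 4 are possible by Lagrange.
The subgroups of order 4 are: {1, -1, i, -i}; {1, -1, j, -j}; {1, -1, k, -k}.
So G has 3 subgroups of order 4.

3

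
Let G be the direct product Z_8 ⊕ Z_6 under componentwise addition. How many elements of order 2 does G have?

An element (a,b) has order lcm(ord(a), ord(b)); count pairs with lcm equal to 2.
Enumerating gives 3 such elements.

3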